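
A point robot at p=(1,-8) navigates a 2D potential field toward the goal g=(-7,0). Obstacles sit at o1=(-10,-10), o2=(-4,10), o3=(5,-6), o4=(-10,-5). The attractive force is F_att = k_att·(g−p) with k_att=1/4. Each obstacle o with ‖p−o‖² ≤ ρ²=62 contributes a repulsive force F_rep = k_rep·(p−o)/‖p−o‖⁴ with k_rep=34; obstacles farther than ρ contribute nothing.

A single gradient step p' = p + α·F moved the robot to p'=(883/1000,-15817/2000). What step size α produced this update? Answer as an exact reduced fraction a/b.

F_att = 1/4·(g−p) = 1/4·(-8,8) = (-2.0000,2.0000)
o1: d²=125 > ρ²=62 → inactive
o2: d²=349 > ρ²=62 → inactive
o3: d²=20 ≤ ρ²=62; F_rep = 34·(-4,-2)/20² = (-0.3400,-0.1700)
o4: d²=130 > ρ²=62 → inactive
F = F_att + ΣF_rep = (-2.3400,1.8300)
Δp = p'−p = (-0.1170,0.0915); α = Δx/Fx = (-117/1000) / (-117/50) = 1/20
check: Δy/Fy = (183/2000) / (183/100) = 1/20 ✓

α = 1/20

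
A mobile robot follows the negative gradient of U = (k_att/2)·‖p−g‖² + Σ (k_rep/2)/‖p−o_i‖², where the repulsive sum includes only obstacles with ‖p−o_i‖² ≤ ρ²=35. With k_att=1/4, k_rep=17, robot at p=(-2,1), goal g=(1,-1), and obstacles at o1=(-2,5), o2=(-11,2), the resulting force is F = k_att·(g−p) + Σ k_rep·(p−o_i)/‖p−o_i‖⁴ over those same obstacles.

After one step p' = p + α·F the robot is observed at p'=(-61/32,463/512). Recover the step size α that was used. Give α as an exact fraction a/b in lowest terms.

F_att = 1/4·(g−p) = 1/4·(3,-2) = (0.7500,-0.5000)
o1: d²=16 ≤ ρ²=35; F_rep = 17·(0,-4)/16² = (0.0000,-0.2656)
o2: d²=82 > ρ²=35 → inactive
F = F_att + ΣF_rep = (0.7500,-0.7656)
Δp = p'−p = (0.0938,-0.0957); α = Δx/Fx = (3/32) / (3/4) = 1/8
check: Δy/Fy = (-49/512) / (-49/64) = 1/8 ✓

α = 1/8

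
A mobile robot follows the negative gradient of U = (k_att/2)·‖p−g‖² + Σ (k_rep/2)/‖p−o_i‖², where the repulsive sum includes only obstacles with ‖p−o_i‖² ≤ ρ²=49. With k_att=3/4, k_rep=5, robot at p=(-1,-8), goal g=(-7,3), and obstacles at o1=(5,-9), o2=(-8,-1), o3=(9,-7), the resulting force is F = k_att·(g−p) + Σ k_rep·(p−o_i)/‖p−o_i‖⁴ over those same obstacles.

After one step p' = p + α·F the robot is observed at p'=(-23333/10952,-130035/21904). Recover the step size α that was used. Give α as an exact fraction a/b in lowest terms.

α = 1/4

F_att = 3/4·(g−p) = 3/4·(-6,11) = (-4.5000,8.2500)
o1: d²=37 ≤ ρ²=49; F_rep = 5·(-6,1)/37² = (-0.0219,0.0037)
o2: d²=98 > ρ²=49 → inactive
o3: d²=101 > ρ²=49 → inactive
F = F_att + ΣF_rep = (-4.5219,8.2537)
Δp = p'−p = (-1.1305,2.0634); α = Δx/Fx = (-12381/10952) / (-12381/2738) = 1/4
check: Δy/Fy = (45197/21904) / (45197/5476) = 1/4 ✓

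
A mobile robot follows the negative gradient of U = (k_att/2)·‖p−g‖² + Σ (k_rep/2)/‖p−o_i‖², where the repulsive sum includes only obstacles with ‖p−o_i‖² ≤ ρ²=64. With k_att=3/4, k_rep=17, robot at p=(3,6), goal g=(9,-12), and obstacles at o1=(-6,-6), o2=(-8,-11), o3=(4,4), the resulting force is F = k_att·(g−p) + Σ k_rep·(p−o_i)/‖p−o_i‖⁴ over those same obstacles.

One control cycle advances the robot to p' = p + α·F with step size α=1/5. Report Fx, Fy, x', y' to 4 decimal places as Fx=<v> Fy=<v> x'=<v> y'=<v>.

F_att = 3/4·(g−p) = 3/4·(6,-18) = (4.5000,-13.5000)
o1: d²=225 > ρ²=64 → inactive
o2: d²=410 > ρ²=64 → inactive
o3: d²=5 ≤ ρ²=64; F_rep = 17·(-1,2)/5² = (-0.6800,1.3600)
F = F_att + ΣF_rep = (3.8200,-12.1400)
p' = p + 1/5·F = (3.7640,3.5720)

Fx=3.8200 Fy=-12.1400 x'=3.7640 y'=3.5720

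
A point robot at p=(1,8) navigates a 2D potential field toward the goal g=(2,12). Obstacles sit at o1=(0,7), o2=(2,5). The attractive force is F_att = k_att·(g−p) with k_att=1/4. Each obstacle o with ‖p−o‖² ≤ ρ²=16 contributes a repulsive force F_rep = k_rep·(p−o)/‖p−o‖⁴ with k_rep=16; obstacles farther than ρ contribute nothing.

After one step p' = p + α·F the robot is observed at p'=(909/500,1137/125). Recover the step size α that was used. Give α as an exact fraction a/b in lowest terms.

F_att = 1/4·(g−p) = 1/4·(1,4) = (0.2500,1.0000)
o1: d²=2 ≤ ρ²=16; F_rep = 16·(1,1)/2² = (4.0000,4.0000)
o2: d²=10 ≤ ρ²=16; F_rep = 16·(-1,3)/10² = (-0.1600,0.4800)
F = F_att + ΣF_rep = (4.0900,5.4800)
Δp = p'−p = (0.8180,1.0960); α = Δx/Fx = (409/500) / (409/100) = 1/5
check: Δy/Fy = (137/125) / (137/25) = 1/5 ✓

α = 1/5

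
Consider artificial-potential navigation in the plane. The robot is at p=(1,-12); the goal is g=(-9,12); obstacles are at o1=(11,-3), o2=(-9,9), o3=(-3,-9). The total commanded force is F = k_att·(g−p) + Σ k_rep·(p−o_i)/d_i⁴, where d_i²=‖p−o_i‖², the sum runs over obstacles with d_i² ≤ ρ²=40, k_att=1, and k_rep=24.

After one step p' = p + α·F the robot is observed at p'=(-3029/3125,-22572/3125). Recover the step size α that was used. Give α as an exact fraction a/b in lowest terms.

α = 1/5

F_att = 1·(g−p) = 1·(-10,24) = (-10.0000,24.0000)
o1: d²=181 > ρ²=40 → inactive
o2: d²=541 > ρ²=40 → inactive
o3: d²=25 ≤ ρ²=40; F_rep = 24·(4,-3)/25² = (0.1536,-0.1152)
F = F_att + ΣF_rep = (-9.8464,23.8848)
Δp = p'−p = (-1.9693,4.7770); α = Δx/Fx = (-6154/3125) / (-6154/625) = 1/5
check: Δy/Fy = (14928/3125) / (14928/625) = 1/5 ✓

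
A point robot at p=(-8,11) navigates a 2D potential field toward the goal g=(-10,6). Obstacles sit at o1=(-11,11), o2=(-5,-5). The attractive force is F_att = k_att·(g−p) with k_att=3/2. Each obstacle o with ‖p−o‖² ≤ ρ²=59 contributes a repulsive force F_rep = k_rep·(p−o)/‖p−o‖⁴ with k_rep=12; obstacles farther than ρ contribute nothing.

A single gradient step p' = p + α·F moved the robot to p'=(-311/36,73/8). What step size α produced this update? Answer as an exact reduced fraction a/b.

α = 1/4

F_att = 3/2·(g−p) = 3/2·(-2,-5) = (-3.0000,-7.5000)
o1: d²=9 ≤ ρ²=59; F_rep = 12·(3,0)/9² = (0.4444,0.0000)
o2: d²=265 > ρ²=59 → inactive
F = F_att + ΣF_rep = (-2.5556,-7.5000)
Δp = p'−p = (-0.6389,-1.8750); α = Δx/Fx = (-23/36) / (-23/9) = 1/4
check: Δy/Fy = (-15/8) / (-15/2) = 1/4 ✓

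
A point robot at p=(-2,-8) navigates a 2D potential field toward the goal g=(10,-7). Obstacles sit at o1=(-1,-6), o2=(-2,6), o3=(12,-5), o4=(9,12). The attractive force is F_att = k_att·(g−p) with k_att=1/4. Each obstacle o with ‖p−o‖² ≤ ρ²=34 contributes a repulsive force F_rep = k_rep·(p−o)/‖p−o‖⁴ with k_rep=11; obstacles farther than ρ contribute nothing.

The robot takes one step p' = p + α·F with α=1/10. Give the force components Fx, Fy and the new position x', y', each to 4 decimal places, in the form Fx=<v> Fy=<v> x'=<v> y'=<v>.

Fx=2.5600 Fy=-0.6300 x'=-1.7440 y'=-8.0630

F_att = 1/4·(g−p) = 1/4·(12,1) = (3.0000,0.2500)
o1: d²=5 ≤ ρ²=34; F_rep = 11·(-1,-2)/5² = (-0.4400,-0.8800)
o2: d²=196 > ρ²=34 → inactive
o3: d²=205 > ρ²=34 → inactive
o4: d²=521 > ρ²=34 → inactive
F = F_att + ΣF_rep = (2.5600,-0.6300)
p' = p + 1/10·F = (-1.7440,-8.0630)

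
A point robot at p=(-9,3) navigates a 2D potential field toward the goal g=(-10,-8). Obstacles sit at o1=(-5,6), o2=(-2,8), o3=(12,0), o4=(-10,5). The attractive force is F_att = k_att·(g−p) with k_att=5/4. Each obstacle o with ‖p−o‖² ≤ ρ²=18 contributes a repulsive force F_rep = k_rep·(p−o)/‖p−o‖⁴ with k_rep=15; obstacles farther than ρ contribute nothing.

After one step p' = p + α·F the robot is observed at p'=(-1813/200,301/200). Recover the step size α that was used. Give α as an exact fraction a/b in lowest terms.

F_att = 5/4·(g−p) = 5/4·(-1,-11) = (-1.2500,-13.7500)
o1: d²=25 > ρ²=18 → inactive
o2: d²=74 > ρ²=18 → inactive
o3: d²=450 > ρ²=18 → inactive
o4: d²=5 ≤ ρ²=18; F_rep = 15·(1,-2)/5² = (0.6000,-1.2000)
F = F_att + ΣF_rep = (-0.6500,-14.9500)
Δp = p'−p = (-0.0650,-1.4950); α = Δx/Fx = (-13/200) / (-13/20) = 1/10
check: Δy/Fy = (-299/200) / (-299/20) = 1/10 ✓

α = 1/10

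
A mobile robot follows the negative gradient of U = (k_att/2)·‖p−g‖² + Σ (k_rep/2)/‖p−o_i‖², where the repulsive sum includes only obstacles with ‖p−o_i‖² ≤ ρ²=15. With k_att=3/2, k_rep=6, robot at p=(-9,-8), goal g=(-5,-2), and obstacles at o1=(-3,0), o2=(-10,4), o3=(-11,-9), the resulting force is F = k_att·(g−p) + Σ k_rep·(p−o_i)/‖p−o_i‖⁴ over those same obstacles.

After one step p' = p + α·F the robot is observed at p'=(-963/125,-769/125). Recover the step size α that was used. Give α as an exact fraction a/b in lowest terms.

F_att = 3/2·(g−p) = 3/2·(4,6) = (6.0000,9.0000)
o1: d²=100 > ρ²=15 → inactive
o2: d²=145 > ρ²=15 → inactive
o3: d²=5 ≤ ρ²=15; F_rep = 6·(2,1)/5² = (0.4800,0.2400)
F = F_att + ΣF_rep = (6.4800,9.2400)
Δp = p'−p = (1.2960,1.8480); α = Δx/Fx = (162/125) / (162/25) = 1/5
check: Δy/Fy = (231/125) / (231/25) = 1/5 ✓

α = 1/5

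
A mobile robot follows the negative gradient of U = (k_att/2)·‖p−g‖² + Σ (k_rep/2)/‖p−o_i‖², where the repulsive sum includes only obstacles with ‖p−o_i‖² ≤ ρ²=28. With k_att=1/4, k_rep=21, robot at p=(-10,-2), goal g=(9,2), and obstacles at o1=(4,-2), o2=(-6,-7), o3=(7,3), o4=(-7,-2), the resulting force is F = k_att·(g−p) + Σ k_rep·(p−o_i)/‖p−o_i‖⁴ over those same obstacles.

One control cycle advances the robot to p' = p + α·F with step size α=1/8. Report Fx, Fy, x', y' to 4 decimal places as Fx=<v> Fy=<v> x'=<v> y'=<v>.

F_att = 1/4·(g−p) = 1/4·(19,4) = (4.7500,1.0000)
o1: d²=196 > ρ²=28 → inactive
o2: d²=41 > ρ²=28 → inactive
o3: d²=314 > ρ²=28 → inactive
o4: d²=9 ≤ ρ²=28; F_rep = 21·(-3,0)/9² = (-0.7778,0.0000)
F = F_att + ΣF_rep = (3.9722,1.0000)
p' = p + 1/8·F = (-9.5035,-1.8750)

Fx=3.9722 Fy=1.0000 x'=-9.5035 y'=-1.8750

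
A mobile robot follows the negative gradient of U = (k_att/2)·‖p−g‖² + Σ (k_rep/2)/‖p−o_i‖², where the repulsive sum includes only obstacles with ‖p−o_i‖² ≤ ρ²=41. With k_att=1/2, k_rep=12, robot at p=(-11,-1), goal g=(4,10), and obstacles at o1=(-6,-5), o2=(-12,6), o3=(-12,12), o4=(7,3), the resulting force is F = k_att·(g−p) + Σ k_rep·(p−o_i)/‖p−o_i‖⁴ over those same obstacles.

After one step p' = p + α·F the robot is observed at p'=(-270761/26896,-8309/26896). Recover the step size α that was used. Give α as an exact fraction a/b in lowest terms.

F_att = 1/2·(g−p) = 1/2·(15,11) = (7.5000,5.5000)
o1: d²=41 ≤ ρ²=41; F_rep = 12·(-5,4)/41² = (-0.0357,0.0286)
o2: d²=50 > ρ²=41 → inactive
o3: d²=170 > ρ²=41 → inactive
o4: d²=340 > ρ²=41 → inactive
F = F_att + ΣF_rep = (7.4643,5.5286)
Δp = p'−p = (0.9330,0.6911); α = Δx/Fx = (25095/26896) / (25095/3362) = 1/8
check: Δy/Fy = (18587/26896) / (18587/3362) = 1/8 ✓

α = 1/8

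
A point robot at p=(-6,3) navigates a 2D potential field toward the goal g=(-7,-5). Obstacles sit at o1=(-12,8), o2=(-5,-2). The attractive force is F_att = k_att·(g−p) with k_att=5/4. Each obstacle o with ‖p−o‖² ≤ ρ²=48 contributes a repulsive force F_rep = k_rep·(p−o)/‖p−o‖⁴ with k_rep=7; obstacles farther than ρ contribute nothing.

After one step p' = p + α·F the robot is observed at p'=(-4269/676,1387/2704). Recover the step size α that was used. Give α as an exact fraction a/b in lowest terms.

F_att = 5/4·(g−p) = 5/4·(-1,-8) = (-1.2500,-10.0000)
o1: d²=61 > ρ²=48 → inactive
o2: d²=26 ≤ ρ²=48; F_rep = 7·(-1,5)/26² = (-0.0104,0.0518)
F = F_att + ΣF_rep = (-1.2604,-9.9482)
Δp = p'−p = (-0.3151,-2.4871); α = Δx/Fx = (-213/676) / (-213/169) = 1/4
check: Δy/Fy = (-6725/2704) / (-6725/676) = 1/4 ✓

α = 1/4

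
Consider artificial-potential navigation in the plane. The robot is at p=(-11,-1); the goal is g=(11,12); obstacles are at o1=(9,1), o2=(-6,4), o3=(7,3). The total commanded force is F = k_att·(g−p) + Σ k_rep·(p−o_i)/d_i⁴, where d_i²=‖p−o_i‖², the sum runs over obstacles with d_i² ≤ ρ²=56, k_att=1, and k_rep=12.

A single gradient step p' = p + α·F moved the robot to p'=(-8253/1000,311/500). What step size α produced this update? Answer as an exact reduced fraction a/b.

α = 1/8

F_att = 1·(g−p) = 1·(22,13) = (22.0000,13.0000)
o1: d²=404 > ρ²=56 → inactive
o2: d²=50 ≤ ρ²=56; F_rep = 12·(-5,-5)/50² = (-0.0240,-0.0240)
o3: d²=340 > ρ²=56 → inactive
F = F_att + ΣF_rep = (21.9760,12.9760)
Δp = p'−p = (2.7470,1.6220); α = Δx/Fx = (2747/1000) / (2747/125) = 1/8
check: Δy/Fy = (811/500) / (1622/125) = 1/8 ✓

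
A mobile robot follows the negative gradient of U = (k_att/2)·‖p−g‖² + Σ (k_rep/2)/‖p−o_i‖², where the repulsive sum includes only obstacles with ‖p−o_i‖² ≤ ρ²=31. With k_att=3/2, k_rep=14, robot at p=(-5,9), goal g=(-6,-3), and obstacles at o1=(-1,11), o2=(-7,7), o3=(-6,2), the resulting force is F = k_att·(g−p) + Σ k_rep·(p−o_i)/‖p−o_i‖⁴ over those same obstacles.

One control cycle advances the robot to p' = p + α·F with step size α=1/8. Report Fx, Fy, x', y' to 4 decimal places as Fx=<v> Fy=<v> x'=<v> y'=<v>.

Fx=-1.2025 Fy=-17.6325 x'=-5.1503 y'=6.7959

F_att = 3/2·(g−p) = 3/2·(-1,-12) = (-1.5000,-18.0000)
o1: d²=20 ≤ ρ²=31; F_rep = 14·(-4,-2)/20² = (-0.1400,-0.0700)
o2: d²=8 ≤ ρ²=31; F_rep = 14·(2,2)/8² = (0.4375,0.4375)
o3: d²=50 > ρ²=31 → inactive
F = F_att + ΣF_rep = (-1.2025,-17.6325)
p' = p + 1/8·F = (-5.1503,6.7959)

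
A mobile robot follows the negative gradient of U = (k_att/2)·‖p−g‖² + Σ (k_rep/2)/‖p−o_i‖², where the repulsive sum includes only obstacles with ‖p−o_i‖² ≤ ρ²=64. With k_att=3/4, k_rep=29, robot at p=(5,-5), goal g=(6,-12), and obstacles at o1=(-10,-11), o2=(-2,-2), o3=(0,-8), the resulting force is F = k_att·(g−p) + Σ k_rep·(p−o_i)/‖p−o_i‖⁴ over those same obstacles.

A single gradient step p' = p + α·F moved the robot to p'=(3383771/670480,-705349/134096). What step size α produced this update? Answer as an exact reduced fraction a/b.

α = 1/20

F_att = 3/4·(g−p) = 3/4·(1,-7) = (0.7500,-5.2500)
o1: d²=261 > ρ²=64 → inactive
o2: d²=58 ≤ ρ²=64; F_rep = 29·(7,-3)/58² = (0.0603,-0.0259)
o3: d²=34 ≤ ρ²=64; F_rep = 29·(5,3)/34² = (0.1254,0.0753)
F = F_att + ΣF_rep = (0.9358,-5.2006)
Δp = p'−p = (0.0468,-0.2600); α = Δx/Fx = (31371/670480) / (31371/33524) = 1/20
check: Δy/Fy = (-34869/134096) / (-174345/33524) = 1/20 ✓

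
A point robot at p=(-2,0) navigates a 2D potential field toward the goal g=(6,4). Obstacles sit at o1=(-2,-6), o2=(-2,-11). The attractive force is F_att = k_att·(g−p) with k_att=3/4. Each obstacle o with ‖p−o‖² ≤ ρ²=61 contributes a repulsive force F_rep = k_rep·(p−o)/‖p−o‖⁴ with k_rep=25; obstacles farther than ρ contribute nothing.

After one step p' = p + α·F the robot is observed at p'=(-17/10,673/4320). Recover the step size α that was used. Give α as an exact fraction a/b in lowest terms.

F_att = 3/4·(g−p) = 3/4·(8,4) = (6.0000,3.0000)
o1: d²=36 ≤ ρ²=61; F_rep = 25·(0,6)/36² = (0.0000,0.1157)
o2: d²=121 > ρ²=61 → inactive
F = F_att + ΣF_rep = (6.0000,3.1157)
Δp = p'−p = (0.3000,0.1558); α = Δx/Fx = (3/10) / (6) = 1/20
check: Δy/Fy = (673/4320) / (673/216) = 1/20 ✓

α = 1/20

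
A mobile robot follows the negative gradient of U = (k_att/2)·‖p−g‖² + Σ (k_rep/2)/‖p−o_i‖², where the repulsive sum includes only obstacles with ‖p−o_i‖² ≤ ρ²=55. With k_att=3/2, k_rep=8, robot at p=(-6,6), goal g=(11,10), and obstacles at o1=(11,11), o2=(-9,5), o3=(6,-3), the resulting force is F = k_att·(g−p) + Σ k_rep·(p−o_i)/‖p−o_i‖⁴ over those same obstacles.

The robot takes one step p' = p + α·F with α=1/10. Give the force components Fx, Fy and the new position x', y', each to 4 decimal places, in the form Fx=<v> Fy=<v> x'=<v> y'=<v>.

F_att = 3/2·(g−p) = 3/2·(17,4) = (25.5000,6.0000)
o1: d²=314 > ρ²=55 → inactive
o2: d²=10 ≤ ρ²=55; F_rep = 8·(3,1)/10² = (0.2400,0.0800)
o3: d²=225 > ρ²=55 → inactive
F = F_att + ΣF_rep = (25.7400,6.0800)
p' = p + 1/10·F = (-3.4260,6.6080)

Fx=25.7400 Fy=6.0800 x'=-3.4260 y'=6.6080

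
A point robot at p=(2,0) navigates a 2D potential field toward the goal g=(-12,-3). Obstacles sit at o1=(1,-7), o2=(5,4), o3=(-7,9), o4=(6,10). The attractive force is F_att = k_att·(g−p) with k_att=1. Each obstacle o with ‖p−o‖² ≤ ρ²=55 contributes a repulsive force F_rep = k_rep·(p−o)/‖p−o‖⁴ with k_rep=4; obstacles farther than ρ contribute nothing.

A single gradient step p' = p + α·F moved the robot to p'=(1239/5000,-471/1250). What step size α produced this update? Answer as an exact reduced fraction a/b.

α = 1/8

F_att = 1·(g−p) = 1·(-14,-3) = (-14.0000,-3.0000)
o1: d²=50 ≤ ρ²=55; F_rep = 4·(1,7)/50² = (0.0016,0.0112)
o2: d²=25 ≤ ρ²=55; F_rep = 4·(-3,-4)/25² = (-0.0192,-0.0256)
o3: d²=162 > ρ²=55 → inactive
o4: d²=116 > ρ²=55 → inactive
F = F_att + ΣF_rep = (-14.0176,-3.0144)
Δp = p'−p = (-1.7522,-0.3768); α = Δx/Fx = (-8761/5000) / (-8761/625) = 1/8
check: Δy/Fy = (-471/1250) / (-1884/625) = 1/8 ✓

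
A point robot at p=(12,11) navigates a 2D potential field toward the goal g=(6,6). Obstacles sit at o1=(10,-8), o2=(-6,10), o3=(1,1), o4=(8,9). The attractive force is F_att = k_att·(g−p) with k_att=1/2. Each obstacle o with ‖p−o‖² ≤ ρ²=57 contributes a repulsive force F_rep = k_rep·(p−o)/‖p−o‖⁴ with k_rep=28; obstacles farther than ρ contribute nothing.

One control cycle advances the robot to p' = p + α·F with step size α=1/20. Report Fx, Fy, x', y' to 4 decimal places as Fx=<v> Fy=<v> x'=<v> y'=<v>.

Fx=-2.7200 Fy=-2.3600 x'=11.8640 y'=10.8820

F_att = 1/2·(g−p) = 1/2·(-6,-5) = (-3.0000,-2.5000)
o1: d²=365 > ρ²=57 → inactive
o2: d²=325 > ρ²=57 → inactive
o3: d²=221 > ρ²=57 → inactive
o4: d²=20 ≤ ρ²=57; F_rep = 28·(4,2)/20² = (0.2800,0.1400)
F = F_att + ΣF_rep = (-2.7200,-2.3600)
p' = p + 1/20·F = (11.8640,10.8820)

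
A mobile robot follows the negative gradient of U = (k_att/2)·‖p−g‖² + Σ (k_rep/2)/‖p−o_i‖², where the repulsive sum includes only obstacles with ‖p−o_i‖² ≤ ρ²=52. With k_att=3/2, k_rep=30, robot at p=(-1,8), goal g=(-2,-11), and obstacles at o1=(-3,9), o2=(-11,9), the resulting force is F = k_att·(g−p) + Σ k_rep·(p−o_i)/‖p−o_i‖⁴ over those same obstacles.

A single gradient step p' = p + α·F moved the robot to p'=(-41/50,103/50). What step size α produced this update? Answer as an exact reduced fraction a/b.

α = 1/5

F_att = 3/2·(g−p) = 3/2·(-1,-19) = (-1.5000,-28.5000)
o1: d²=5 ≤ ρ²=52; F_rep = 30·(2,-1)/5² = (2.4000,-1.2000)
o2: d²=101 > ρ²=52 → inactive
F = F_att + ΣF_rep = (0.9000,-29.7000)
Δp = p'−p = (0.1800,-5.9400); α = Δx/Fx = (9/50) / (9/10) = 1/5
check: Δy/Fy = (-297/50) / (-297/10) = 1/5 ✓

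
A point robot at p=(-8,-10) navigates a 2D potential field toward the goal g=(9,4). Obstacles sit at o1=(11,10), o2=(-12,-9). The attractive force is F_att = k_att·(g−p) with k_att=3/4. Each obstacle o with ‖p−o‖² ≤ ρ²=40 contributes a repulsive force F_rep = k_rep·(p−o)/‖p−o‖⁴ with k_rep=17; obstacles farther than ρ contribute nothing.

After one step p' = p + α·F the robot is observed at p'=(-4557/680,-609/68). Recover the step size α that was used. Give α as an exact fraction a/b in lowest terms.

F_att = 3/4·(g−p) = 3/4·(17,14) = (12.7500,10.5000)
o1: d²=761 > ρ²=40 → inactive
o2: d²=17 ≤ ρ²=40; F_rep = 17·(4,-1)/17² = (0.2353,-0.0588)
F = F_att + ΣF_rep = (12.9853,10.4412)
Δp = p'−p = (1.2985,1.0441); α = Δx/Fx = (883/680) / (883/68) = 1/10
check: Δy/Fy = (71/68) / (355/34) = 1/10 ✓

α = 1/10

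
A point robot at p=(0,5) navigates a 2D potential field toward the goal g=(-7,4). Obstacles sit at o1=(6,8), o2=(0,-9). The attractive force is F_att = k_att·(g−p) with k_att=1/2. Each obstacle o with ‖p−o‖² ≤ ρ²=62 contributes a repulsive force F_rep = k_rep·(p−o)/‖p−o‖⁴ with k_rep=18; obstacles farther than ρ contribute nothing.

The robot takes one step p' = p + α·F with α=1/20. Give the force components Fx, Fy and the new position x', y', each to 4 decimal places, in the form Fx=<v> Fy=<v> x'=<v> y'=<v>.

F_att = 1/2·(g−p) = 1/2·(-7,-1) = (-3.5000,-0.5000)
o1: d²=45 ≤ ρ²=62; F_rep = 18·(-6,-3)/45² = (-0.0533,-0.0267)
o2: d²=196 > ρ²=62 → inactive
F = F_att + ΣF_rep = (-3.5533,-0.5267)
p' = p + 1/20·F = (-0.1777,4.9737)

Fx=-3.5533 Fy=-0.5267 x'=-0.1777 y'=4.9737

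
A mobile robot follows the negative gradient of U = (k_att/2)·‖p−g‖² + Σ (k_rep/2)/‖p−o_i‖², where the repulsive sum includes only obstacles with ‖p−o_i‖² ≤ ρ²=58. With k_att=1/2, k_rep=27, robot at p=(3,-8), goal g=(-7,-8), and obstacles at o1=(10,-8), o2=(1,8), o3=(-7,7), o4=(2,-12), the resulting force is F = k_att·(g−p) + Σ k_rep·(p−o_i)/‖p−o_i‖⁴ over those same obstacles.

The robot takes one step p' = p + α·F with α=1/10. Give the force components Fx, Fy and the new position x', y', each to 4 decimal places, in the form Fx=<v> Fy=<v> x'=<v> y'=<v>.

F_att = 1/2·(g−p) = 1/2·(-10,0) = (-5.0000,0.0000)
o1: d²=49 ≤ ρ²=58; F_rep = 27·(-7,0)/49² = (-0.0787,0.0000)
o2: d²=260 > ρ²=58 → inactive
o3: d²=325 > ρ²=58 → inactive
o4: d²=17 ≤ ρ²=58; F_rep = 27·(1,4)/17² = (0.0934,0.3737)
F = F_att + ΣF_rep = (-4.9853,0.3737)
p' = p + 1/10·F = (2.5015,-7.9626)

Fx=-4.9853 Fy=0.3737 x'=2.5015 y'=-7.9626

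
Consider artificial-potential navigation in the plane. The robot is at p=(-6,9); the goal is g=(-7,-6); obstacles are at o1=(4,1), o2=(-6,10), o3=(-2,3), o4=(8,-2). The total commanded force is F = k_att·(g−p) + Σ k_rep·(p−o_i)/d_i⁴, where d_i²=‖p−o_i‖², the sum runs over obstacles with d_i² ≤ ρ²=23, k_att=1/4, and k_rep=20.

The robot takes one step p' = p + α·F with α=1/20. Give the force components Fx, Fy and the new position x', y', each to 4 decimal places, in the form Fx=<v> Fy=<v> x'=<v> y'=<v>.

Fx=-0.2500 Fy=-23.7500 x'=-6.0125 y'=7.8125

F_att = 1/4·(g−p) = 1/4·(-1,-15) = (-0.2500,-3.7500)
o1: d²=164 > ρ²=23 → inactive
o2: d²=1 ≤ ρ²=23; F_rep = 20·(0,-1)/1² = (0.0000,-20.0000)
o3: d²=52 > ρ²=23 → inactive
o4: d²=317 > ρ²=23 → inactive
F = F_att + ΣF_rep = (-0.2500,-23.7500)
p' = p + 1/20·F = (-6.0125,7.8125)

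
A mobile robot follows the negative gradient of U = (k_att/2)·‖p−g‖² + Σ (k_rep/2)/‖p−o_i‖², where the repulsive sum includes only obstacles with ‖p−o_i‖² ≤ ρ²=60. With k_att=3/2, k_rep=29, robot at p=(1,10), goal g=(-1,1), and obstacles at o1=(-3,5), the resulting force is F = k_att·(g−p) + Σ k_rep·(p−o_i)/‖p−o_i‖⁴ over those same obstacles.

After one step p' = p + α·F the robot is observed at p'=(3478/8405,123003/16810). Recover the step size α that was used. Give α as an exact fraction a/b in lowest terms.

α = 1/5

F_att = 3/2·(g−p) = 3/2·(-2,-9) = (-3.0000,-13.5000)
o1: d²=41 ≤ ρ²=60; F_rep = 29·(4,5)/41² = (0.0690,0.0863)
F = F_att + ΣF_rep = (-2.9310,-13.4137)
Δp = p'−p = (-0.5862,-2.6827); α = Δx/Fx = (-4927/8405) / (-4927/1681) = 1/5
check: Δy/Fy = (-45097/16810) / (-45097/3362) = 1/5 ✓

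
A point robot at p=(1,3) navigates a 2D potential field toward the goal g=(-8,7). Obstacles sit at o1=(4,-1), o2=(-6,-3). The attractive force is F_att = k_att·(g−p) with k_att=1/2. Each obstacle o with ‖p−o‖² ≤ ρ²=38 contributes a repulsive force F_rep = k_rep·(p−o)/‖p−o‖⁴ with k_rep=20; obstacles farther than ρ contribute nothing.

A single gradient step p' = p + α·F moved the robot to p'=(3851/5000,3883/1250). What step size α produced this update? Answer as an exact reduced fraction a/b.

α = 1/20

F_att = 1/2·(g−p) = 1/2·(-9,4) = (-4.5000,2.0000)
o1: d²=25 ≤ ρ²=38; F_rep = 20·(-3,4)/25² = (-0.0960,0.1280)
o2: d²=85 > ρ²=38 → inactive
F = F_att + ΣF_rep = (-4.5960,2.1280)
Δp = p'−p = (-0.2298,0.1064); α = Δx/Fx = (-1149/5000) / (-1149/250) = 1/20
check: Δy/Fy = (133/1250) / (266/125) = 1/20 ✓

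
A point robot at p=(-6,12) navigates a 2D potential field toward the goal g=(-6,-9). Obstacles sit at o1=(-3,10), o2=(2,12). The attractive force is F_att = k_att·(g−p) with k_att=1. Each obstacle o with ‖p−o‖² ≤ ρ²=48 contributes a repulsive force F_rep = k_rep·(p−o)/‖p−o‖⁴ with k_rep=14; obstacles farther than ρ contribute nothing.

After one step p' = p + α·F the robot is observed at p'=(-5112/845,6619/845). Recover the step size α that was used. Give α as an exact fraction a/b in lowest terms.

α = 1/5

F_att = 1·(g−p) = 1·(0,-21) = (0.0000,-21.0000)
o1: d²=13 ≤ ρ²=48; F_rep = 14·(-3,2)/13² = (-0.2485,0.1657)
o2: d²=64 > ρ²=48 → inactive
F = F_att + ΣF_rep = (-0.2485,-20.8343)
Δp = p'−p = (-0.0497,-4.1669); α = Δx/Fx = (-42/845) / (-42/169) = 1/5
check: Δy/Fy = (-3521/845) / (-3521/169) = 1/5 ✓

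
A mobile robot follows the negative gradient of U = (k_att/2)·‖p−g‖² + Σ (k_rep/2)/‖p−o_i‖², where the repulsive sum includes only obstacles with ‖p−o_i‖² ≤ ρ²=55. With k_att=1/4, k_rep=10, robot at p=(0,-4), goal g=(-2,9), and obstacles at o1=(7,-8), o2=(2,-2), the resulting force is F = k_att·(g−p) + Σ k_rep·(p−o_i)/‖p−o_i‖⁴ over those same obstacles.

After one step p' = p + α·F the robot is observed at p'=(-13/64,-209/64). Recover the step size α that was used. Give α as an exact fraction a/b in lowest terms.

F_att = 1/4·(g−p) = 1/4·(-2,13) = (-0.5000,3.2500)
o1: d²=65 > ρ²=55 → inactive
o2: d²=8 ≤ ρ²=55; F_rep = 10·(-2,-2)/8² = (-0.3125,-0.3125)
F = F_att + ΣF_rep = (-0.8125,2.9375)
Δp = p'−p = (-0.2031,0.7344); α = Δx/Fx = (-13/64) / (-13/16) = 1/4
check: Δy/Fy = (47/64) / (47/16) = 1/4 ✓

α = 1/4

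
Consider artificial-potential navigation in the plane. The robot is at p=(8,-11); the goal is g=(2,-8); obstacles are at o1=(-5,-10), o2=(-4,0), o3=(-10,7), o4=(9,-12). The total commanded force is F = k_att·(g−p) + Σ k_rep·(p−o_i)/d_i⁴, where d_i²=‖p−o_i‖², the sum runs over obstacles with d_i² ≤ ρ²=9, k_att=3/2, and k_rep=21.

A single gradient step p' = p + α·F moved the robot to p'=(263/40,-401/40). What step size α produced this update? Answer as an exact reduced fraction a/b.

F_att = 3/2·(g−p) = 3/2·(-6,3) = (-9.0000,4.5000)
o1: d²=170 > ρ²=9 → inactive
o2: d²=265 > ρ²=9 → inactive
o3: d²=648 > ρ²=9 → inactive
o4: d²=2 ≤ ρ²=9; F_rep = 21·(-1,1)/2² = (-5.2500,5.2500)
F = F_att + ΣF_rep = (-14.2500,9.7500)
Δp = p'−p = (-1.4250,0.9750); α = Δx/Fx = (-57/40) / (-57/4) = 1/10
check: Δy/Fy = (39/40) / (39/4) = 1/10 ✓

α = 1/10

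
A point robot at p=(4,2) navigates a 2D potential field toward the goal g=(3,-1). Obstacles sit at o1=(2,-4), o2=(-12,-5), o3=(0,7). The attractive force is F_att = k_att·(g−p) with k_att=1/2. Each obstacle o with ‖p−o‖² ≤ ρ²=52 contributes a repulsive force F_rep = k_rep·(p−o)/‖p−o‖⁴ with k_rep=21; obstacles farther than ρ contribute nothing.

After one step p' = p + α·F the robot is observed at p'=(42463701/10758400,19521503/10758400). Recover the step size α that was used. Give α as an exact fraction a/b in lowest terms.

α = 1/8

F_att = 1/2·(g−p) = 1/2·(-1,-3) = (-0.5000,-1.5000)
o1: d²=40 ≤ ρ²=52; F_rep = 21·(2,6)/40² = (0.0262,0.0788)
o2: d²=305 > ρ²=52 → inactive
o3: d²=41 ≤ ρ²=52; F_rep = 21·(4,-5)/41² = (0.0500,-0.0625)
F = F_att + ΣF_rep = (-0.4238,-1.4837)
Δp = p'−p = (-0.0530,-0.1855); α = Δx/Fx = (-569899/10758400) / (-569899/1344800) = 1/8
check: Δy/Fy = (-1995297/10758400) / (-1995297/1344800) = 1/8 ✓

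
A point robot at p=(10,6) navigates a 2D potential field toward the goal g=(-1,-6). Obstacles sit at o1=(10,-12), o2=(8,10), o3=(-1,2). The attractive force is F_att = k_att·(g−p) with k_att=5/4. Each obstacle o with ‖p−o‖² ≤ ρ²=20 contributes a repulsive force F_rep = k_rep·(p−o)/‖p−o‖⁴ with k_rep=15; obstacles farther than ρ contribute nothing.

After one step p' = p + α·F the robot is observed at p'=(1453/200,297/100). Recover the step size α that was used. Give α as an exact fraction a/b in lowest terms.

F_att = 5/4·(g−p) = 5/4·(-11,-12) = (-13.7500,-15.0000)
o1: d²=324 > ρ²=20 → inactive
o2: d²=20 ≤ ρ²=20; F_rep = 15·(2,-4)/20² = (0.0750,-0.1500)
o3: d²=137 > ρ²=20 → inactive
F = F_att + ΣF_rep = (-13.6750,-15.1500)
Δp = p'−p = (-2.7350,-3.0300); α = Δx/Fx = (-547/200) / (-547/40) = 1/5
check: Δy/Fy = (-303/100) / (-303/20) = 1/5 ✓

α = 1/5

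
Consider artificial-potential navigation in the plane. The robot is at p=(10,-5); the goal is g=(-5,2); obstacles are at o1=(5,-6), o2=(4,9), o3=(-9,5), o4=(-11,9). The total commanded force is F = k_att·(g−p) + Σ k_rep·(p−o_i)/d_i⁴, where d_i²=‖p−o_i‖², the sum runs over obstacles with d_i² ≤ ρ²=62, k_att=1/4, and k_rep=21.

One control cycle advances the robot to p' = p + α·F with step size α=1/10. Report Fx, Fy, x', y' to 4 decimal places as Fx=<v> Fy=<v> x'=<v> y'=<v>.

F_att = 1/4·(g−p) = 1/4·(-15,7) = (-3.7500,1.7500)
o1: d²=26 ≤ ρ²=62; F_rep = 21·(5,1)/26² = (0.1553,0.0311)
o2: d²=232 > ρ²=62 → inactive
o3: d²=461 > ρ²=62 → inactive
o4: d²=637 > ρ²=62 → inactive
F = F_att + ΣF_rep = (-3.5947,1.7811)
p' = p + 1/10·F = (9.6405,-4.8219)

Fx=-3.5947 Fy=1.7811 x'=9.6405 y'=-4.8219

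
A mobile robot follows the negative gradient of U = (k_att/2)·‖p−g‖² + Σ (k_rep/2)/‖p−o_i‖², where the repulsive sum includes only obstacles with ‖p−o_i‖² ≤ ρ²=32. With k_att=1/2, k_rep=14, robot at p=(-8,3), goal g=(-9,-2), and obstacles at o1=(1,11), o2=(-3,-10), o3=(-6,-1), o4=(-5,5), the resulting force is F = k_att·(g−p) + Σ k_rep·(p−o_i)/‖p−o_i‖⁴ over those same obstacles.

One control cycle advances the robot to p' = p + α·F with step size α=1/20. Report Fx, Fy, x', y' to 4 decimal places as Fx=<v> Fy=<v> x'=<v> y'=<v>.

Fx=-0.8185 Fy=-2.5257 x'=-8.0409 y'=2.8737

F_att = 1/2·(g−p) = 1/2·(-1,-5) = (-0.5000,-2.5000)
o1: d²=145 > ρ²=32 → inactive
o2: d²=194 > ρ²=32 → inactive
o3: d²=20 ≤ ρ²=32; F_rep = 14·(-2,4)/20² = (-0.0700,0.1400)
o4: d²=13 ≤ ρ²=32; F_rep = 14·(-3,-2)/13² = (-0.2485,-0.1657)
F = F_att + ΣF_rep = (-0.8185,-2.5257)
p' = p + 1/20·F = (-8.0409,2.8737)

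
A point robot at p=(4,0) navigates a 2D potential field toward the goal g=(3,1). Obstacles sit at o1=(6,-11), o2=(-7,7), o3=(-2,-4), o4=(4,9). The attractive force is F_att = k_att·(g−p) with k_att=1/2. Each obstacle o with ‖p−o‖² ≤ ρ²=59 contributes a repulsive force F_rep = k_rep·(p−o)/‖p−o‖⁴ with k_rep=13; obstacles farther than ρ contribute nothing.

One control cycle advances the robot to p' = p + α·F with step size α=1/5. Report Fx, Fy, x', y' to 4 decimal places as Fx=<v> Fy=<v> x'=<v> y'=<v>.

F_att = 1/2·(g−p) = 1/2·(-1,1) = (-0.5000,0.5000)
o1: d²=125 > ρ²=59 → inactive
o2: d²=170 > ρ²=59 → inactive
o3: d²=52 ≤ ρ²=59; F_rep = 13·(6,4)/52² = (0.0288,0.0192)
o4: d²=81 > ρ²=59 → inactive
F = F_att + ΣF_rep = (-0.4712,0.5192)
p' = p + 1/5·F = (3.9058,0.1038)

Fx=-0.4712 Fy=0.5192 x'=3.9058 y'=0.1038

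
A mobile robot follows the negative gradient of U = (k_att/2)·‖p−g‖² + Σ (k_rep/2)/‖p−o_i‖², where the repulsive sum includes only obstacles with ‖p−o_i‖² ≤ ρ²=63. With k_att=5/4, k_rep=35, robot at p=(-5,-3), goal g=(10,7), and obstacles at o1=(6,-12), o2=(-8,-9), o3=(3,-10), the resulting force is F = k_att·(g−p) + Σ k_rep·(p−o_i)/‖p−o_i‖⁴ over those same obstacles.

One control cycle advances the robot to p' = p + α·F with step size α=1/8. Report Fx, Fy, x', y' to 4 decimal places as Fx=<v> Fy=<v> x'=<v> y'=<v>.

Fx=18.8019 Fy=12.6037 x'=-2.6498 y'=-1.4245

F_att = 5/4·(g−p) = 5/4·(15,10) = (18.7500,12.5000)
o1: d²=202 > ρ²=63 → inactive
o2: d²=45 ≤ ρ²=63; F_rep = 35·(3,6)/45² = (0.0519,0.1037)
o3: d²=113 > ρ²=63 → inactive
F = F_att + ΣF_rep = (18.8019,12.6037)
p' = p + 1/8·F = (-2.6498,-1.4245)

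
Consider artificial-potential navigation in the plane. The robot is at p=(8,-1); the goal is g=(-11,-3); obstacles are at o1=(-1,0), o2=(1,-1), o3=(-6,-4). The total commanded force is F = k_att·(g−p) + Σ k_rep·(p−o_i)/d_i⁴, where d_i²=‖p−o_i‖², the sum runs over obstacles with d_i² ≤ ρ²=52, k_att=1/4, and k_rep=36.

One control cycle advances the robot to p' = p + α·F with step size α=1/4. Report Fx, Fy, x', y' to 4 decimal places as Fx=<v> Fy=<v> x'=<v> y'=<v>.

Fx=-4.6450 Fy=-0.5000 x'=6.8387 y'=-1.1250

F_att = 1/4·(g−p) = 1/4·(-19,-2) = (-4.7500,-0.5000)
o1: d²=82 > ρ²=52 → inactive
o2: d²=49 ≤ ρ²=52; F_rep = 36·(7,0)/49² = (0.1050,0.0000)
o3: d²=205 > ρ²=52 → inactive
F = F_att + ΣF_rep = (-4.6450,-0.5000)
p' = p + 1/4·F = (6.8387,-1.1250)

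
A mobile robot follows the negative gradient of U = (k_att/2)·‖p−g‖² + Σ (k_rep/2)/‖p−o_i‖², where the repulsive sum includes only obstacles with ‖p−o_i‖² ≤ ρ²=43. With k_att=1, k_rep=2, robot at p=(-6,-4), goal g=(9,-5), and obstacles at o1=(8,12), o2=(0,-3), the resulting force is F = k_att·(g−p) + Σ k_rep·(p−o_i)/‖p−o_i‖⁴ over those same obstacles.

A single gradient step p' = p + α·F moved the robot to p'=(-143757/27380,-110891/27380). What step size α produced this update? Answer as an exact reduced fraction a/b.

F_att = 1·(g−p) = 1·(15,-1) = (15.0000,-1.0000)
o1: d²=452 > ρ²=43 → inactive
o2: d²=37 ≤ ρ²=43; F_rep = 2·(-6,-1)/37² = (-0.0088,-0.0015)
F = F_att + ΣF_rep = (14.9912,-1.0015)
Δp = p'−p = (0.7496,-0.0501); α = Δx/Fx = (20523/27380) / (20523/1369) = 1/20
check: Δy/Fy = (-1371/27380) / (-1371/1369) = 1/20 ✓

α = 1/20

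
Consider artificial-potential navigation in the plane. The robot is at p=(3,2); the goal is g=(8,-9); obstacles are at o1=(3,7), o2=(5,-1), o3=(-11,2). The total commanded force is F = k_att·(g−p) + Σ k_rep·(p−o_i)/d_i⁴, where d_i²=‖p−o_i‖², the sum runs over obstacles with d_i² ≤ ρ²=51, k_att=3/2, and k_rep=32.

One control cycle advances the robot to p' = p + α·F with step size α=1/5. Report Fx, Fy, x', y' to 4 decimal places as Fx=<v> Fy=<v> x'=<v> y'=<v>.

F_att = 3/2·(g−p) = 3/2·(5,-11) = (7.5000,-16.5000)
o1: d²=25 ≤ ρ²=51; F_rep = 32·(0,-5)/25² = (0.0000,-0.2560)
o2: d²=13 ≤ ρ²=51; F_rep = 32·(-2,3)/13² = (-0.3787,0.5680)
o3: d²=196 > ρ²=51 → inactive
F = F_att + ΣF_rep = (7.1213,-16.1880)
p' = p + 1/5·F = (4.4243,-1.2376)

Fx=7.1213 Fy=-16.1880 x'=4.4243 y'=-1.2376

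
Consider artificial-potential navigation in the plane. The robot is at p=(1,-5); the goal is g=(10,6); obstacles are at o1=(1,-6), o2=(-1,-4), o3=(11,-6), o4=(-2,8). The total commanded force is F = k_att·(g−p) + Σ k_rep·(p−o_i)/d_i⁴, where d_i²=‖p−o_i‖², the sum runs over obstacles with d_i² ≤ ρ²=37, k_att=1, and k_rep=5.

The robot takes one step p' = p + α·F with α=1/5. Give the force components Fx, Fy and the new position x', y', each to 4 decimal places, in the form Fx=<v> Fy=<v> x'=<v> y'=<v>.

Fx=9.4000 Fy=15.8000 x'=2.8800 y'=-1.8400

F_att = 1·(g−p) = 1·(9,11) = (9.0000,11.0000)
o1: d²=1 ≤ ρ²=37; F_rep = 5·(0,1)/1² = (0.0000,5.0000)
o2: d²=5 ≤ ρ²=37; F_rep = 5·(2,-1)/5² = (0.4000,-0.2000)
o3: d²=101 > ρ²=37 → inactive
o4: d²=178 > ρ²=37 → inactive
F = F_att + ΣF_rep = (9.4000,15.8000)
p' = p + 1/5·F = (2.8800,-1.8400)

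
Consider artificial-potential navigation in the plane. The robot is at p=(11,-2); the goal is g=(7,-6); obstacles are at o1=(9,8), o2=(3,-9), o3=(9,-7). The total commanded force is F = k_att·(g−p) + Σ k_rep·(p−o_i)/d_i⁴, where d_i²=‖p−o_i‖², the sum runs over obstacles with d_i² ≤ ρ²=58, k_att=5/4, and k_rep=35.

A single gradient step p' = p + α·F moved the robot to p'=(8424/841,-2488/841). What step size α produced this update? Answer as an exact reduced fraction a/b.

α = 1/5

F_att = 5/4·(g−p) = 5/4·(-4,-4) = (-5.0000,-5.0000)
o1: d²=104 > ρ²=58 → inactive
o2: d²=113 > ρ²=58 → inactive
o3: d²=29 ≤ ρ²=58; F_rep = 35·(2,5)/29² = (0.0832,0.2081)
F = F_att + ΣF_rep = (-4.9168,-4.7919)
Δp = p'−p = (-0.9834,-0.9584); α = Δx/Fx = (-827/841) / (-4135/841) = 1/5
check: Δy/Fy = (-806/841) / (-4030/841) = 1/5 ✓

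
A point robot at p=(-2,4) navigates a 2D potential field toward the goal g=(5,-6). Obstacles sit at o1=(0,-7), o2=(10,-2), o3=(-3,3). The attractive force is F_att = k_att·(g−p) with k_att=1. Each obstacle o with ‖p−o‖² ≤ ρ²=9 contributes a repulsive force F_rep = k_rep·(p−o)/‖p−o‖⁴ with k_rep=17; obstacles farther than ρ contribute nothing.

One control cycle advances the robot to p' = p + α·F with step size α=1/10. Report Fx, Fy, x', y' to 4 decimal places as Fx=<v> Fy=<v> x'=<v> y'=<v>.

F_att = 1·(g−p) = 1·(7,-10) = (7.0000,-10.0000)
o1: d²=125 > ρ²=9 → inactive
o2: d²=180 > ρ²=9 → inactive
o3: d²=2 ≤ ρ²=9; F_rep = 17·(1,1)/2² = (4.2500,4.2500)
F = F_att + ΣF_rep = (11.2500,-5.7500)
p' = p + 1/10·F = (-0.8750,3.4250)

Fx=11.2500 Fy=-5.7500 x'=-0.8750 y'=3.4250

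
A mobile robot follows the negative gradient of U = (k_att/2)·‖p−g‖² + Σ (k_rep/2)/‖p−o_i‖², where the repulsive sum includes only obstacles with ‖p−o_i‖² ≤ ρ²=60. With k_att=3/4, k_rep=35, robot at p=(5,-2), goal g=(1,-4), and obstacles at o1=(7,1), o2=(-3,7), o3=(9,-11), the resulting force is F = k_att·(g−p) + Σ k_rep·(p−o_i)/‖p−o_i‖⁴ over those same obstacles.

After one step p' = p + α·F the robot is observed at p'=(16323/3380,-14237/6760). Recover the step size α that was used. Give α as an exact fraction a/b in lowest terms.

α = 1/20

F_att = 3/4·(g−p) = 3/4·(-4,-2) = (-3.0000,-1.5000)
o1: d²=13 ≤ ρ²=60; F_rep = 35·(-2,-3)/13² = (-0.4142,-0.6213)
o2: d²=145 > ρ²=60 → inactive
o3: d²=97 > ρ²=60 → inactive
F = F_att + ΣF_rep = (-3.4142,-2.1213)
Δp = p'−p = (-0.1707,-0.1061); α = Δx/Fx = (-577/3380) / (-577/169) = 1/20
check: Δy/Fy = (-717/6760) / (-717/338) = 1/20 ✓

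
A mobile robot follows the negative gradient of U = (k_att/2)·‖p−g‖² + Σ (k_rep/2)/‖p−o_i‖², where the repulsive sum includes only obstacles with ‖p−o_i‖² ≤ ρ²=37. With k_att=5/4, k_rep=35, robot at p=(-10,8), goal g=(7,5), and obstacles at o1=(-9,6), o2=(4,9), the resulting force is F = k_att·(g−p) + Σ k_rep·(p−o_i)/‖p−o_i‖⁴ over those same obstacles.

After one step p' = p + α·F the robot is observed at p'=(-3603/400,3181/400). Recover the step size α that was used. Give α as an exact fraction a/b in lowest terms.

α = 1/20

F_att = 5/4·(g−p) = 5/4·(17,-3) = (21.2500,-3.7500)
o1: d²=5 ≤ ρ²=37; F_rep = 35·(-1,2)/5² = (-1.4000,2.8000)
o2: d²=197 > ρ²=37 → inactive
F = F_att + ΣF_rep = (19.8500,-0.9500)
Δp = p'−p = (0.9925,-0.0475); α = Δx/Fx = (397/400) / (397/20) = 1/20
check: Δy/Fy = (-19/400) / (-19/20) = 1/20 ✓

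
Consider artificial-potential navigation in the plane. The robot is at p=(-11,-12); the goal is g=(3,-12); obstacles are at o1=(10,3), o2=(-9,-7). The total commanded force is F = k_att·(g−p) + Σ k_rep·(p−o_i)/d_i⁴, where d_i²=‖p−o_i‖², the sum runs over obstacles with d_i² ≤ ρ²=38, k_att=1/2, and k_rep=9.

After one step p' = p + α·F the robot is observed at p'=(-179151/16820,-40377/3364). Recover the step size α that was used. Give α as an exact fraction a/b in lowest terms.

F_att = 1/2·(g−p) = 1/2·(14,0) = (7.0000,0.0000)
o1: d²=666 > ρ²=38 → inactive
o2: d²=29 ≤ ρ²=38; F_rep = 9·(-2,-5)/29² = (-0.0214,-0.0535)
F = F_att + ΣF_rep = (6.9786,-0.0535)
Δp = p'−p = (0.3489,-0.0027); α = Δx/Fx = (5869/16820) / (5869/841) = 1/20
check: Δy/Fy = (-9/3364) / (-45/841) = 1/20 ✓

α = 1/20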